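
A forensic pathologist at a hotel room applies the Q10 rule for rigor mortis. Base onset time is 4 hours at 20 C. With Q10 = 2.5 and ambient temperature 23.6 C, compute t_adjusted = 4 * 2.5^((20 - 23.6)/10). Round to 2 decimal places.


Rigor mortis time adjustment:
Exponent = (T_ref - T_actual) / 10 = (20 - 23.6) / 10 = -0.36
Q10 factor = 2.5^-0.36 = 0.71902
t_adjusted = 4 * 0.71902 = 2.88 hours

2.88


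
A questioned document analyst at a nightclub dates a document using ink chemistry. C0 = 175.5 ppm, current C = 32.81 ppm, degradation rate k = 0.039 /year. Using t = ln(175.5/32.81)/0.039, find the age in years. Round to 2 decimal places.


Document age estimation:
C0/C = 175.5 / 32.81 = 5.348979
ln(C0/C) = 1.676906
t = 1.676906 / 0.039 = 43.00 years

43.00


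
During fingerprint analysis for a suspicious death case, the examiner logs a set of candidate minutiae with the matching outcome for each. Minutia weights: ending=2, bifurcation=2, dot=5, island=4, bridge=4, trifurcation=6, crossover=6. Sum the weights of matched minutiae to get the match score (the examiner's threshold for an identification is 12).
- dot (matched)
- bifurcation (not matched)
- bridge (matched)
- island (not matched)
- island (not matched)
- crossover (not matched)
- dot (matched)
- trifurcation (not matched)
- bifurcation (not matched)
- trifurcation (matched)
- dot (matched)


Weighted minutiae match score:
  dot: matched, +5 (running total 5)
  bifurcation: not matched, +0
  bridge: matched, +4 (running total 9)
  island: not matched, +0
  island: not matched, +0
  crossover: not matched, +0
  dot: matched, +5 (running total 14)
  trifurcation: not matched, +0
  bifurcation: not matched, +0
  trifurcation: matched, +6 (running total 20)
  dot: matched, +5 (running total 25)
Total score = 25
Threshold = 12; verdict = identification

25


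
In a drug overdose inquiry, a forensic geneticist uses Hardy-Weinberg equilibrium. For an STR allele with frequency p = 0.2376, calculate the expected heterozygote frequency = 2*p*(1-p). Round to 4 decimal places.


Hardy-Weinberg heterozygote frequency:
q = 1 - p = 1 - 0.2376 = 0.7624
2pq = 2 * 0.2376 * 0.7624 = 0.3623

0.3623


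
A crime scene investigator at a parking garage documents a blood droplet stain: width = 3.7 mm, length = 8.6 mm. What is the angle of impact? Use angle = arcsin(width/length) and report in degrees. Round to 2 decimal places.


Blood spatter impact angle calculation:
width / length = 3.7 / 8.6 = 0.430233
angle = arcsin(0.430233)
angle = 25.48 degrees

25.48


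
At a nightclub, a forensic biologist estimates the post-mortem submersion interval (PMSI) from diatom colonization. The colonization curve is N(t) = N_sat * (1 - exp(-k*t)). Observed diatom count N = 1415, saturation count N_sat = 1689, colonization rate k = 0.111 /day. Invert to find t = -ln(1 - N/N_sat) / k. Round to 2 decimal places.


PMSI from diatom colonization curve:
N / N_sat = 1415 / 1689 = 0.837774
1 - N/N_sat = 0.162226
ln(1 - N/N_sat) = -1.818765
t = -ln(1 - N/N_sat) / k = -(-1.818765) / 0.111 = 16.39 days

16.39


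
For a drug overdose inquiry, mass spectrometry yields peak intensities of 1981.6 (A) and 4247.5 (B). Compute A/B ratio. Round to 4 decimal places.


Spectral peak ratio:
Peak A = 1981.6 counts
Peak B = 4247.5 counts
Ratio = 1981.6 / 4247.5 = 0.4665

0.4665


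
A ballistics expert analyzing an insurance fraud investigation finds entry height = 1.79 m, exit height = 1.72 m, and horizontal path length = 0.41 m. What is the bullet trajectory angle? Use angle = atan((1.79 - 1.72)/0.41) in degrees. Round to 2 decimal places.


Bullet trajectory angle:
Height difference = 1.79 - 1.72 = 0.07 m
angle = atan(0.07 / 0.41)
angle = atan(0.170732)
angle = 9.69 degrees

9.69


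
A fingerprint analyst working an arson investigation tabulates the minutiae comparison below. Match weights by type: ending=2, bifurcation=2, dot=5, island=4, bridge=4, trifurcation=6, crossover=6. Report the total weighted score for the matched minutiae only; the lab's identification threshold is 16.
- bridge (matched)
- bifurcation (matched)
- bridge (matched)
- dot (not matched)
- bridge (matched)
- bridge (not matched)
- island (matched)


Weighted minutiae match score:
  bridge: matched, +4 (running total 4)
  bifurcation: matched, +2 (running total 6)
  bridge: matched, +4 (running total 10)
  dot: not matched, +0
  bridge: matched, +4 (running total 14)
  bridge: not matched, +0
  island: matched, +4 (running total 18)
Total score = 18
Threshold = 16; verdict = identification

18


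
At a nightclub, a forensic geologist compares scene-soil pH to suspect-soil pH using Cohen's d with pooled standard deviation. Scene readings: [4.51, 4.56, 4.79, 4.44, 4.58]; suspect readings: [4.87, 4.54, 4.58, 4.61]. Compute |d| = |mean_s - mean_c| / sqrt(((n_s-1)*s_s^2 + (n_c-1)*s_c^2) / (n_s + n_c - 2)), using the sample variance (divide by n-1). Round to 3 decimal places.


Pooled-variance Cohen's d for soil pH comparison:
Scene mean = 22.88 / 5 = 4.576
Suspect mean = 18.6 / 4 = 4.65
Scene sample variance s_s^2 = 0.01723
Suspect sample variance s_c^2 = 0.022333
Pooled variance = ((n_s-1)*s_s^2 + (n_c-1)*s_c^2) / (n_s + n_c - 2) = 0.019417
Pooled SD = sqrt(0.019417) = 0.139345
Mean difference = -0.074
|d| = |-0.074| / 0.139345 = 0.531

0.531


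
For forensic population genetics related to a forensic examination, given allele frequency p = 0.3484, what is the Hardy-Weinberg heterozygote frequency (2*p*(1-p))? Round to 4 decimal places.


Hardy-Weinberg heterozygote frequency:
q = 1 - p = 1 - 0.3484 = 0.6516
2pq = 2 * 0.3484 * 0.6516 = 0.4540

0.4540


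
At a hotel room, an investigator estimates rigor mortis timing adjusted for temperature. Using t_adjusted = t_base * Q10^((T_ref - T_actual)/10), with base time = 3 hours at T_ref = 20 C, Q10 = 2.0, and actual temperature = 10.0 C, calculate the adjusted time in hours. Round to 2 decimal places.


Rigor mortis time adjustment:
Exponent = (T_ref - T_actual) / 10 = (20 - 10.0) / 10 = 1
Q10 factor = 2.0^1 = 2
t_adjusted = 3 * 2 = 6.00 hours

6.00


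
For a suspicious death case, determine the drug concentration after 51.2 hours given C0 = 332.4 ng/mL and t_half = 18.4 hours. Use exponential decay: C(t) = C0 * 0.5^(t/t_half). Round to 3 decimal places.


Drug concentration decay:
Number of half-lives = t / t_half = 51.2 / 18.4 = 2.782609
Decay factor = 0.5^2.782609 = 0.14532865
C(t) = 332.4 * 0.14532865 = 48.307 ng/mL

48.307


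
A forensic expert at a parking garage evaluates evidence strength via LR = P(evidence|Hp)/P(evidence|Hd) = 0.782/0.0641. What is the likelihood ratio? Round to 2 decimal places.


Likelihood ratio calculation:
LR = P(E|Hp) / P(E|Hd)
LR = 0.782 / 0.0641
LR = 12.20

12.20


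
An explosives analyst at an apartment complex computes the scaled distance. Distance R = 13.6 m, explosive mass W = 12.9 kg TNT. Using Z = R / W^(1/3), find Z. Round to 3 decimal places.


Scaled distance calculation:
W^(1/3) = 12.9^(1/3) = 2.34529
Z = R / W^(1/3) = 13.6 / 2.34529
Z = 5.799 m/kg^(1/3)

5.799


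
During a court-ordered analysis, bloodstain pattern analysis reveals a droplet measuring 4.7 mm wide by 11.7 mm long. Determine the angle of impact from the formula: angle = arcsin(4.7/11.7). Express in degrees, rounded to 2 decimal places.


Blood spatter impact angle calculation:
width / length = 4.7 / 11.7 = 0.401709
angle = arcsin(0.401709)
angle = 23.69 degrees

23.69


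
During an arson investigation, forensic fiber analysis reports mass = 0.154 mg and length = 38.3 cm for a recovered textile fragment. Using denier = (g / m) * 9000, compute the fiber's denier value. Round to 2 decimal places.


Denier calculation:
Mass in grams = 0.154 mg / 1000 = 0.000154 g
Length in meters = 38.3 cm / 100 = 0.383 m
Linear density = mass / length = 0.000154 / 0.383 = 0.00040209 g/m
Denier = (g/m) * 9000 = 0.00040209 * 9000 = 3.62

3.62


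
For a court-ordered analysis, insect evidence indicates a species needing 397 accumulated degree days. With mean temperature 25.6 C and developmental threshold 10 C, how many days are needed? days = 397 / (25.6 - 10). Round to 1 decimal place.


Insect development time:
Effective temperature = avg_temp - T_base = 25.6 - 10 = 15.6 C
Days = ADD / effective_temp = 397 / 15.6 = 25.4 days

25.4


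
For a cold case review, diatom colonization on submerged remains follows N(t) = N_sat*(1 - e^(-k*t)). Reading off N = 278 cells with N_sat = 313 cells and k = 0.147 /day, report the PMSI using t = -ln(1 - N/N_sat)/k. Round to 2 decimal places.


PMSI from diatom colonization curve:
N / N_sat = 278 / 313 = 0.888179
1 - N/N_sat = 0.111821
ln(1 - N/N_sat) = -2.190856
t = -ln(1 - N/N_sat) / k = -(-2.190856) / 0.147 = 14.90 days

14.90


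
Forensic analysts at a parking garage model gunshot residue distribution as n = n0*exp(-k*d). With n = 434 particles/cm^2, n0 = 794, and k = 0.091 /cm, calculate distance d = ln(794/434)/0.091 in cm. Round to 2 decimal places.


GSR distance calculation:
n0/n = 794 / 434 = 1.829493
ln(n0/n) = 0.604039
d = 0.604039 / 0.091 = 6.64 cm

6.64


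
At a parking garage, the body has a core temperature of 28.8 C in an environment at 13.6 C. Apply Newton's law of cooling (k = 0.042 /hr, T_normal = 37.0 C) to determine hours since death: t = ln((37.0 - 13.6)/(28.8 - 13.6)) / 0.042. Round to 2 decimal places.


Using Newton's law of cooling:
t = ln((T_normal - T_ambient) / (T_body - T_ambient)) / k
T_normal - T_ambient = 23.4
T_body - T_ambient = 15.2
Ratio = 1.539474
ln(ratio) = 0.431441
t = 0.431441 / 0.042 = 10.27 hours

10.27


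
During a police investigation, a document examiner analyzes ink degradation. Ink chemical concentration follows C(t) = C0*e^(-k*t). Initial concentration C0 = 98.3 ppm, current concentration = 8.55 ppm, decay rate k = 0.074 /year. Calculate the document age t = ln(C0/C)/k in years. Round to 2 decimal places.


Document age estimation:
C0/C = 98.3 / 8.55 = 11.497076
ln(C0/C) = 2.442093
t = 2.442093 / 0.074 = 33.00 years

33.00


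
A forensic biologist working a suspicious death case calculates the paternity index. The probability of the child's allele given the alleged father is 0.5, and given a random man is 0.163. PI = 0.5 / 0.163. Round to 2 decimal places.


Paternity Index calculation:
PI = P(allele|father) / P(allele|random)
PI = 0.5 / 0.163
PI = 3.07

3.07


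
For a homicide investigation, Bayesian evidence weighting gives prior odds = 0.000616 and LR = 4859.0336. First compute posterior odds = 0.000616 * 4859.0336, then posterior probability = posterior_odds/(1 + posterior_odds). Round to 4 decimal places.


Bayesian evidence evaluation:
Posterior odds = prior_odds * LR = 0.000616 * 4859.0336 = 2.993165
Posterior probability = posterior_odds / (1 + posterior_odds)
= 2.993165 / (1 + 2.993165)
= 2.993165 / 3.993165
= 0.7496

0.7496


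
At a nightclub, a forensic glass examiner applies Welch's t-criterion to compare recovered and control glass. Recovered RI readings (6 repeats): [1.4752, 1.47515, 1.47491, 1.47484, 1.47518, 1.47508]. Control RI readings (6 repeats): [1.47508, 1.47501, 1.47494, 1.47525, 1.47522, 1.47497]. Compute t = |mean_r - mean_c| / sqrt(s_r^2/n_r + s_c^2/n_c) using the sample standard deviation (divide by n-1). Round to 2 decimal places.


Welch's t-criterion for glass RI comparison:
Recovered mean = sum / n_r = 8.85036 / 6 = 1.47506
Control mean = sum / n_c = 8.85047 / 6 = 1.4750783
Recovered sample variance s_r^2 = 2.268e-08
Control sample variance s_c^2 = 1.70167e-08
Welch SE (unpooled) = sqrt(s_r^2/n_r + s_c^2/n_c) = sqrt(3.78e-09 + 2.83611e-09) = sqrt(6.61611e-09) = 8.13395e-05
|mean_r - mean_c| = 1.83333e-05
t = 1.83333e-05 / 8.13395e-05 = 0.23

0.23


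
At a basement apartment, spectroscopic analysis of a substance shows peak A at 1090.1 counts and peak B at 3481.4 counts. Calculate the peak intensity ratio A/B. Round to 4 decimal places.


Spectral peak ratio:
Peak A = 1090.1 counts
Peak B = 3481.4 counts
Ratio = 1090.1 / 3481.4 = 0.3131

0.3131


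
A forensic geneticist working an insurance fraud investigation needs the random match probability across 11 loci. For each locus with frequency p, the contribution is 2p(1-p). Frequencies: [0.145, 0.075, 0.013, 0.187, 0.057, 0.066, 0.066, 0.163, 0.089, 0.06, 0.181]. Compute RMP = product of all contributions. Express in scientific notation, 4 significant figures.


Computing RMP for 11 loci:
Locus 1: 2 * 0.145 * 0.855 = 0.24795
Locus 2: 2 * 0.075 * 0.925 = 0.13875
Locus 3: 2 * 0.013 * 0.987 = 0.025662
Locus 4: 2 * 0.187 * 0.813 = 0.304062
Locus 5: 2 * 0.057 * 0.943 = 0.107502
Locus 6: 2 * 0.066 * 0.934 = 0.123288
Locus 7: 2 * 0.066 * 0.934 = 0.123288
Locus 8: 2 * 0.163 * 0.837 = 0.272862
Locus 9: 2 * 0.089 * 0.911 = 0.162158
Locus 10: 2 * 0.06 * 0.94 = 0.1128
Locus 11: 2 * 0.181 * 0.819 = 0.296478
RMP = 6.491e-10

6.491e-10


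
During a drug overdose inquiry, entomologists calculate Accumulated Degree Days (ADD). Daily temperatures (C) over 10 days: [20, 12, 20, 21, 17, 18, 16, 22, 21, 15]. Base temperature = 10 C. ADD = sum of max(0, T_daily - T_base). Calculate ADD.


Computing ADD day by day:
Day 1: max(0, 20 - 10) = 10
Day 2: max(0, 12 - 10) = 2
Day 3: max(0, 20 - 10) = 10
Day 4: max(0, 21 - 10) = 11
Day 5: max(0, 17 - 10) = 7
Day 6: max(0, 18 - 10) = 8
Day 7: max(0, 16 - 10) = 6
Day 8: max(0, 22 - 10) = 12
Day 9: max(0, 21 - 10) = 11
Day 10: max(0, 15 - 10) = 5
Total ADD = 82

82


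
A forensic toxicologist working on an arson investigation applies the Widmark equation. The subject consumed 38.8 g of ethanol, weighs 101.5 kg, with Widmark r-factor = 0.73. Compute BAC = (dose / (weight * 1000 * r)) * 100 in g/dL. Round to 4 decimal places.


Applying the Widmark formula:
BAC = (dose_g / (body_wt * 1000 * r)) * 100
Denominator = 101.5 * 1000 * 0.73 = 74095
BAC = (38.8 / 74095) * 100
BAC = 0.0524 g/dL

0.0524


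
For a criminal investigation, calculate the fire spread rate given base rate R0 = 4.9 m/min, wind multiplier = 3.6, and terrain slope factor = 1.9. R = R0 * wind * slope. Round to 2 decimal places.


Fire spread rate calculation:
R = R0 * wind_factor * slope_factor
= 4.9 * 3.6 * 1.9
= 17.64 * 1.9
= 33.52 m/min

33.52


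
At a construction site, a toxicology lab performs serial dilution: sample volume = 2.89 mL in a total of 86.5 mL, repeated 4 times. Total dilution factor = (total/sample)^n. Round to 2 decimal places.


Dilution factor calculation:
Single dilution = V_total / V_sample = 86.5 / 2.89 ≈ 29.930796
Number of dilutions = 4
Total DF = (86.5 / 2.89)^4 (full precision, rounded at the end) = 802551.77

802551.77


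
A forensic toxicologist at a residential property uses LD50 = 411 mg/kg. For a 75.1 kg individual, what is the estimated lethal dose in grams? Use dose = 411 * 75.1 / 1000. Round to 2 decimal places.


Lethal dose calculation:
Lethal dose = LD50 * body_weight / 1000
= 411 * 75.1 / 1000
= 30866.1 / 1000
= 30.87 g

30.87


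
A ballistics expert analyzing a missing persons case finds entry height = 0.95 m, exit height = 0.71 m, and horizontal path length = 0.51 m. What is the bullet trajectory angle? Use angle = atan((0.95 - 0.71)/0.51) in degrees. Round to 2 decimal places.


Bullet trajectory angle:
Height difference = 0.95 - 0.71 = 0.24 m
angle = atan(0.24 / 0.51)
angle = atan(0.470588)
angle = 25.20 degrees

25.20


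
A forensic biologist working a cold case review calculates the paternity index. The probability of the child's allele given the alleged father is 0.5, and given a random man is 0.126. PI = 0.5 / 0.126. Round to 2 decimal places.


Paternity Index calculation:
PI = P(allele|father) / P(allele|random)
PI = 0.5 / 0.126
PI = 3.97

3.97


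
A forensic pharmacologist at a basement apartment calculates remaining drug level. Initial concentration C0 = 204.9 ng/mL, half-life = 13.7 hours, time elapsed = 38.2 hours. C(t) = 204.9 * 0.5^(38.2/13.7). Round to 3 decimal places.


Drug concentration decay:
Number of half-lives = t / t_half = 38.2 / 13.7 = 2.788321
Decay factor = 0.5^2.788321 = 0.14475439
C(t) = 204.9 * 0.14475439 = 29.660 ng/mL

29.660


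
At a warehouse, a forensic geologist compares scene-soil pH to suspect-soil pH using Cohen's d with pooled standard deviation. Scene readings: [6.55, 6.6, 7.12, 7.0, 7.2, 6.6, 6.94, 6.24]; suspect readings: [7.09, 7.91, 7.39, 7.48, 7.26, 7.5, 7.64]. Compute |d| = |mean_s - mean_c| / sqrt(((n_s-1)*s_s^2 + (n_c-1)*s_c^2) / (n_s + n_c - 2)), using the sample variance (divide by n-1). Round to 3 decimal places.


Pooled-variance Cohen's d for soil pH comparison:
Scene mean = 54.25 / 8 = 6.78125
Suspect mean = 52.27 / 7 = 7.467143
Scene sample variance s_s^2 = 0.110755
Suspect sample variance s_c^2 = 0.069724
Pooled variance = ((n_s-1)*s_s^2 + (n_c-1)*s_c^2) / (n_s + n_c - 2) = 0.091818
Pooled SD = sqrt(0.091818) = 0.303015
Mean difference = -0.685893
|d| = |-0.685893| / 0.303015 = 2.264

2.264


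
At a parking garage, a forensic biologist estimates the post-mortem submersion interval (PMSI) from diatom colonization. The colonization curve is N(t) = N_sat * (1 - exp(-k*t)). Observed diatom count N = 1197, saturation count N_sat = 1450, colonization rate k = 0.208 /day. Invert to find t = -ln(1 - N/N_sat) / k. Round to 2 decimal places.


PMSI from diatom colonization curve:
N / N_sat = 1197 / 1450 = 0.825517
1 - N/N_sat = 0.174483
ln(1 - N/N_sat) = -1.745928
t = -ln(1 - N/N_sat) / k = -(-1.745928) / 0.208 = 8.39 days

8.39


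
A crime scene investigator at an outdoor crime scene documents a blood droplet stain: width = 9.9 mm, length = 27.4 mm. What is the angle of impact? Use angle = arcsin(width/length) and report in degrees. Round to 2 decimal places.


Blood spatter impact angle calculation:
width / length = 9.9 / 27.4 = 0.361314
angle = arcsin(0.361314)
angle = 21.18 degrees

21.18


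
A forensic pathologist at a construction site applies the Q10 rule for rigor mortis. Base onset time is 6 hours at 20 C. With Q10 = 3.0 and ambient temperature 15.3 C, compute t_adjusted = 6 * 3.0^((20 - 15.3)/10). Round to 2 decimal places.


Rigor mortis time adjustment:
Exponent = (T_ref - T_actual) / 10 = (20 - 15.3) / 10 = 0.47
Q10 factor = 3.0^0.47 = 1.6759
t_adjusted = 6 * 1.6759 = 10.06 hours

10.06


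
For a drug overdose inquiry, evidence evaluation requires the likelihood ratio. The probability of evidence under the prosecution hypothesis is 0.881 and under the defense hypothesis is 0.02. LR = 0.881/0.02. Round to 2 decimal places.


Likelihood ratio calculation:
LR = P(E|Hp) / P(E|Hd)
LR = 0.881 / 0.02
LR = 44.05

44.05


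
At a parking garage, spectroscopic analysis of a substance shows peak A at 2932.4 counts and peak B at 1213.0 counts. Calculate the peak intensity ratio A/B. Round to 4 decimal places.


Spectral peak ratio:
Peak A = 2932.4 counts
Peak B = 1213.0 counts
Ratio = 2932.4 / 1213.0 = 2.4175

2.4175


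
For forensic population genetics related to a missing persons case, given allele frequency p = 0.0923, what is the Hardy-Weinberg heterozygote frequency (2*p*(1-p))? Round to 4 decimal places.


Hardy-Weinberg heterozygote frequency:
q = 1 - p = 1 - 0.0923 = 0.9077
2pq = 2 * 0.0923 * 0.9077 = 0.1676

0.1676


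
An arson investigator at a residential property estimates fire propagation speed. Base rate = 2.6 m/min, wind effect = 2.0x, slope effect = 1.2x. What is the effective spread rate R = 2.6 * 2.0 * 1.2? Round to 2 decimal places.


Fire spread rate calculation:
R = R0 * wind_factor * slope_factor
= 2.6 * 2.0 * 1.2
= 5.2 * 1.2
= 6.24 m/min

6.24


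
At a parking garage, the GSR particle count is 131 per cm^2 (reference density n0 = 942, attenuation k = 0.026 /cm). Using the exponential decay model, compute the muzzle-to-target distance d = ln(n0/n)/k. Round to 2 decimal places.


GSR distance calculation:
n0/n = 942 / 131 = 7.19084
ln(n0/n) = 1.972808
d = 1.972808 / 0.026 = 75.88 cm

75.88


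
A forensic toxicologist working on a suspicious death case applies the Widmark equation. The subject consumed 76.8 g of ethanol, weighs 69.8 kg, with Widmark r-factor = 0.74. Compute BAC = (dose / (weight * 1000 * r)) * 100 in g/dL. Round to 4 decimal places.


Applying the Widmark formula:
BAC = (dose_g / (body_wt * 1000 * r)) * 100
Denominator = 69.8 * 1000 * 0.74 = 51652
BAC = (76.8 / 51652) * 100
BAC = 0.1487 g/dL

0.1487


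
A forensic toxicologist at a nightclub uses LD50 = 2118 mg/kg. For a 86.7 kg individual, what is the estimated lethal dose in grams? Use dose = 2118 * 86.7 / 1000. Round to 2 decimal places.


Lethal dose calculation:
Lethal dose = LD50 * body_weight / 1000
= 2118 * 86.7 / 1000
= 183630.6 / 1000
= 183.63 g

183.63


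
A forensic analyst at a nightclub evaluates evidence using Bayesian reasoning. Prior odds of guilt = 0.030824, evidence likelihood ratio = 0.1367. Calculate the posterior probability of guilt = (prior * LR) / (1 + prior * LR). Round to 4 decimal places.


Bayesian evidence evaluation:
Posterior odds = prior_odds * LR = 0.030824 * 0.1367 = 0.004213641
Posterior probability = posterior_odds / (1 + posterior_odds)
= 0.004213641 / (1 + 0.004213641)
= 0.004213641 / 1.004213641
= 0.0042

0.0042


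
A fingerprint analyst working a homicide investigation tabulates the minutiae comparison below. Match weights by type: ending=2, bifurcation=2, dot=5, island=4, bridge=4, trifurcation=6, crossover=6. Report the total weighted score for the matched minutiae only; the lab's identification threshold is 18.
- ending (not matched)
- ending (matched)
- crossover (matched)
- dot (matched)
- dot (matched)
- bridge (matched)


Weighted minutiae match score:
  ending: not matched, +0
  ending: matched, +2 (running total 2)
  crossover: matched, +6 (running total 8)
  dot: matched, +5 (running total 13)
  dot: matched, +5 (running total 18)
  bridge: matched, +4 (running total 22)
Total score = 22
Threshold = 18; verdict = identification

22


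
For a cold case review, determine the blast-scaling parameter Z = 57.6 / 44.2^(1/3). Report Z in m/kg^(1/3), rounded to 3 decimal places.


Scaled distance calculation:
W^(1/3) = 44.2^(1/3) = 3.535689
Z = R / W^(1/3) = 57.6 / 3.535689
Z = 16.291 m/kg^(1/3)

16.291


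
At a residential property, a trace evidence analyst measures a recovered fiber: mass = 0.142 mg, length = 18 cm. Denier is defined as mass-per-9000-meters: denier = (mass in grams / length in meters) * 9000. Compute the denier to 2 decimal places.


Denier calculation:
Mass in grams = 0.142 mg / 1000 = 0.000142 g
Length in meters = 18 cm / 100 = 0.18 m
Linear density = mass / length = 0.000142 / 0.18 = 0.00078889 g/m
Denier = (g/m) * 9000 = 0.00078889 * 9000 = 7.10

7.10


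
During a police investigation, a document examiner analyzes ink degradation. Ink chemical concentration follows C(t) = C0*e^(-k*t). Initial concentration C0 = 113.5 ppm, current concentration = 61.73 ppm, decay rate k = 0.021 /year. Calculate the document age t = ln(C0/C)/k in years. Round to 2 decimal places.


Document age estimation:
C0/C = 113.5 / 61.73 = 1.838652
ln(C0/C) = 0.609033
t = 0.609033 / 0.021 = 29.00 years

29.00


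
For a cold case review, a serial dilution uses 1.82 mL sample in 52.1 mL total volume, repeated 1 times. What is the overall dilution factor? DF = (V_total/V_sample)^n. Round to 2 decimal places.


Dilution factor calculation:
Single dilution = V_total / V_sample = 52.1 / 1.82 ≈ 28.626374
Number of dilutions = 1
Total DF = (52.1 / 1.82)^1 (full precision, rounded at the end) = 28.63

28.63


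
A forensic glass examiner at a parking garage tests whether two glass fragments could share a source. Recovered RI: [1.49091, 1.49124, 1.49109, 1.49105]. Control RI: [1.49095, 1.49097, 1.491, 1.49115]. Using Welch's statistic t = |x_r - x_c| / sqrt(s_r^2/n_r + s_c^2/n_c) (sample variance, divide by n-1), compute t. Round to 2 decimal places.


Welch's t-criterion for glass RI comparison:
Recovered mean = sum / n_r = 5.96429 / 4 = 1.4910725
Control mean = sum / n_c = 5.96407 / 4 = 1.4910175
Recovered sample variance s_r^2 = 1.8425e-08
Control sample variance s_c^2 = 8.225e-09
Welch SE (unpooled) = sqrt(s_r^2/n_r + s_c^2/n_c) = sqrt(4.60625e-09 + 2.05625e-09) = sqrt(6.6625e-09) = 8.16241e-05
|mean_r - mean_c| = 5.5e-05
t = 5.5e-05 / 8.16241e-05 = 0.67

0.67


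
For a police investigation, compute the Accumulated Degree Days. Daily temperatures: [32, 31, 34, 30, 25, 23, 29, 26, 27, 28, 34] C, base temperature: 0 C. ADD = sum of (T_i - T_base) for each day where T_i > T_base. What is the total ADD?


Computing ADD day by day:
Day 1: max(0, 32 - 0) = 32
Day 2: max(0, 31 - 0) = 31
Day 3: max(0, 34 - 0) = 34
Day 4: max(0, 30 - 0) = 30
Day 5: max(0, 25 - 0) = 25
Day 6: max(0, 23 - 0) = 23
Day 7: max(0, 29 - 0) = 29
Day 8: max(0, 26 - 0) = 26
Day 9: max(0, 27 - 0) = 27
Day 10: max(0, 28 - 0) = 28
Day 11: max(0, 34 - 0) = 34
Total ADD = 319

319


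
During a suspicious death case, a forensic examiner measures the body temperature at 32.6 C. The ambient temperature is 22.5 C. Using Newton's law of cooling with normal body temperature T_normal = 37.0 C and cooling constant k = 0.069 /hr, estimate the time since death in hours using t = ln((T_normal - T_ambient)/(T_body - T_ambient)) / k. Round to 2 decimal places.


Using Newton's law of cooling:
t = ln((T_normal - T_ambient) / (T_body - T_ambient)) / k
T_normal - T_ambient = 14.5
T_body - T_ambient = 10.1
Ratio = 1.435644
ln(ratio) = 0.361614
t = 0.361614 / 0.069 = 5.24 hours

5.24


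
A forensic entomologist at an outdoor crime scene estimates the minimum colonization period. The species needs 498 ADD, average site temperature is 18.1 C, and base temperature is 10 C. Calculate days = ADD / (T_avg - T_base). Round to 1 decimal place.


Insect development time:
Effective temperature = avg_temp - T_base = 18.1 - 10 = 8.1 C
Days = ADD / effective_temp = 498 / 8.1 = 61.5 days

61.5


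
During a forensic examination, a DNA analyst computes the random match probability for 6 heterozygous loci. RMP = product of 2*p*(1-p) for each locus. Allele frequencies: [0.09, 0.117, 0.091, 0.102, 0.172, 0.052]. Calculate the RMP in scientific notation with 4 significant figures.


Computing RMP for 6 loci:
Locus 1: 2 * 0.09 * 0.91 = 0.1638
Locus 2: 2 * 0.117 * 0.883 = 0.206622
Locus 3: 2 * 0.091 * 0.909 = 0.165438
Locus 4: 2 * 0.102 * 0.898 = 0.183192
Locus 5: 2 * 0.172 * 0.828 = 0.284832
Locus 6: 2 * 0.052 * 0.948 = 0.098592
RMP = 2.880e-05

2.880e-05


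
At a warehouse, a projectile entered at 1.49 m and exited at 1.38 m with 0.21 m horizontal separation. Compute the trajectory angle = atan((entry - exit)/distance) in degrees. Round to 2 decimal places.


Bullet trajectory angle:
Height difference = 1.49 - 1.38 = 0.11 m
angle = atan(0.11 / 0.21)
angle = atan(0.52381)
angle = 27.65 degrees

27.65


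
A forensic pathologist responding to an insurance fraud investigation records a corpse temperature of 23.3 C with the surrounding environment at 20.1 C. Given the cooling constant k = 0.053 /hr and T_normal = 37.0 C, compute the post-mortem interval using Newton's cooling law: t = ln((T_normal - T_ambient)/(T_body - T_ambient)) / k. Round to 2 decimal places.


Using Newton's law of cooling:
t = ln((T_normal - T_ambient) / (T_body - T_ambient)) / k
T_normal - T_ambient = 16.9
T_body - T_ambient = 3.2
Ratio = 5.28125
ln(ratio) = 1.664163
t = 1.664163 / 0.053 = 31.40 hours

31.40


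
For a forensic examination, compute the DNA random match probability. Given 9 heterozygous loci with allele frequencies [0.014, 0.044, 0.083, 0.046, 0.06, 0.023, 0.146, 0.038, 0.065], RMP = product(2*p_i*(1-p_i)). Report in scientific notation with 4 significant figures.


Computing RMP for 9 loci:
Locus 1: 2 * 0.014 * 0.986 = 0.027608
Locus 2: 2 * 0.044 * 0.956 = 0.084128
Locus 3: 2 * 0.083 * 0.917 = 0.152222
Locus 4: 2 * 0.046 * 0.954 = 0.087768
Locus 5: 2 * 0.06 * 0.94 = 0.1128
Locus 6: 2 * 0.023 * 0.977 = 0.044942
Locus 7: 2 * 0.146 * 0.854 = 0.249368
Locus 8: 2 * 0.038 * 0.962 = 0.073112
Locus 9: 2 * 0.065 * 0.935 = 0.12155
RMP = 3.486e-10

3.486e-10


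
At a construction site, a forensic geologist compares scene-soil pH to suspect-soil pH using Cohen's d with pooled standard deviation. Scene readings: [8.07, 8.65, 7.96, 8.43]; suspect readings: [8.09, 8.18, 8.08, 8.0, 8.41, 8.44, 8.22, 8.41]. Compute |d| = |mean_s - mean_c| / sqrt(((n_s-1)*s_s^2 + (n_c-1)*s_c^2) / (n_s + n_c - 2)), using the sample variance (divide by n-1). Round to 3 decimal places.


Pooled-variance Cohen's d for soil pH comparison:
Scene mean = 33.11 / 4 = 8.2775
Suspect mean = 65.83 / 8 = 8.22875
Scene sample variance s_s^2 = 0.101958
Suspect sample variance s_c^2 = 0.029498
Pooled variance = ((n_s-1)*s_s^2 + (n_c-1)*s_c^2) / (n_s + n_c - 2) = 0.051236
Pooled SD = sqrt(0.051236) = 0.226354
Mean difference = 0.04875
|d| = |0.04875| / 0.226354 = 0.215

0.215


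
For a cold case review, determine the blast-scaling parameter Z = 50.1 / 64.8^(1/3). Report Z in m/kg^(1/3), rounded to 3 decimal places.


Scaled distance calculation:
W^(1/3) = 64.8^(1/3) = 4.016598
Z = R / W^(1/3) = 50.1 / 4.016598
Z = 12.473 m/kg^(1/3)

12.473


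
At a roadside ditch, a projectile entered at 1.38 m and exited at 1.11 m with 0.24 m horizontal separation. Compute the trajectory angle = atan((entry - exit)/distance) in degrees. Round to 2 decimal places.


Bullet trajectory angle:
Height difference = 1.38 - 1.11 = 0.27 m
angle = atan(0.27 / 0.24)
angle = atan(1.125)
angle = 48.37 degrees

48.37


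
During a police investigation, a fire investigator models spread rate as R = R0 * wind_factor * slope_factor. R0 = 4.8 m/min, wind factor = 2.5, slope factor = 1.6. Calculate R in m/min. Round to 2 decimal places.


Fire spread rate calculation:
R = R0 * wind_factor * slope_factor
= 4.8 * 2.5 * 1.6
= 12 * 1.6
= 19.20 m/min

19.20


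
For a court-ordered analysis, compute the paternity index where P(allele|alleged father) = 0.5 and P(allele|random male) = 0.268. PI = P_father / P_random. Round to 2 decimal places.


Paternity Index calculation:
PI = P(allele|father) / P(allele|random)
PI = 0.5 / 0.268
PI = 1.87

1.87


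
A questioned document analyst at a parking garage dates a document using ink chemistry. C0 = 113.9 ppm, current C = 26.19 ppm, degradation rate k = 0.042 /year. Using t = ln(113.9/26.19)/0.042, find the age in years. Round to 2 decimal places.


Document age estimation:
C0/C = 113.9 / 26.19 = 4.348988
ln(C0/C) = 1.469943
t = 1.469943 / 0.042 = 35.00 years

35.00


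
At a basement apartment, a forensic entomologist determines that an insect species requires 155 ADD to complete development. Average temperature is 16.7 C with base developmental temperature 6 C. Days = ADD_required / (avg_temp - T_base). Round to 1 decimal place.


Insect development time:
Effective temperature = avg_temp - T_base = 16.7 - 6 = 10.7 C
Days = ADD / effective_temp = 155 / 10.7 = 14.5 days

14.5


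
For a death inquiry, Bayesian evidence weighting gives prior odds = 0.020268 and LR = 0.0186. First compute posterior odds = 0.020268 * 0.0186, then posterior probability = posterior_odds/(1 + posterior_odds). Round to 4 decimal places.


Bayesian evidence evaluation:
Posterior odds = prior_odds * LR = 0.020268 * 0.0186 = 0.0003769848
Posterior probability = posterior_odds / (1 + posterior_odds)
= 0.0003769848 / (1 + 0.0003769848)
= 0.0003769848 / 1.0003769848
= 0.0004

0.0004


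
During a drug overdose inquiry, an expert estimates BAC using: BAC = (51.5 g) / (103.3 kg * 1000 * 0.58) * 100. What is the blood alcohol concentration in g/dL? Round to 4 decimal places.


Applying the Widmark formula:
BAC = (dose_g / (body_wt * 1000 * r)) * 100
Denominator = 103.3 * 1000 * 0.58 = 59914
BAC = (51.5 / 59914) * 100
BAC = 0.0860 g/dL

0.0860


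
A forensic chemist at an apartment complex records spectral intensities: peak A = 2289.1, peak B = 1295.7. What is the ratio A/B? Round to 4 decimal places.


Spectral peak ratio:
Peak A = 2289.1 counts
Peak B = 1295.7 counts
Ratio = 2289.1 / 1295.7 = 1.7667

1.7667


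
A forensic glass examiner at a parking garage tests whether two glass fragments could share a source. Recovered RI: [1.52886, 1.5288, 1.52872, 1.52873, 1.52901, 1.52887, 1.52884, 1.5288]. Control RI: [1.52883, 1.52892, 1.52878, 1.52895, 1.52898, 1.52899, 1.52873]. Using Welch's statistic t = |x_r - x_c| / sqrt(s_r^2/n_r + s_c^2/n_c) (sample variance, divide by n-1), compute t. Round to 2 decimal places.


Welch's t-criterion for glass RI comparison:
Recovered mean = sum / n_r = 12.23063 / 8 = 1.5288287
Control mean = sum / n_c = 10.70218 / 7 = 1.5288829
Recovered sample variance s_r^2 = 8.4125e-09
Control sample variance s_c^2 = 1.05905e-08
Welch SE (unpooled) = sqrt(s_r^2/n_r + s_c^2/n_c) = sqrt(1.05156e-09 + 1.51293e-09) = sqrt(2.56449e-09) = 5.06408e-05
|mean_r - mean_c| = 5.41071e-05
t = 5.41071e-05 / 5.06408e-05 = 1.07

1.07


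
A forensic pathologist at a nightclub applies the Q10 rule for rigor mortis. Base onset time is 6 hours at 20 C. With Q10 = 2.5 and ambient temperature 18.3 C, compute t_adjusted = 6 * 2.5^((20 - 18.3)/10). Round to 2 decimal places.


Rigor mortis time adjustment:
Exponent = (T_ref - T_actual) / 10 = (20 - 18.3) / 10 = 0.17
Q10 factor = 2.5^0.17 = 1.16856
t_adjusted = 6 * 1.16856 = 7.01 hours

7.01


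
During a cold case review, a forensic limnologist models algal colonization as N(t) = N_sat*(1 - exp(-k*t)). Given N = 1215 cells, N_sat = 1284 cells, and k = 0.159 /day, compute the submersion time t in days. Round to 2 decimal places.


PMSI from diatom colonization curve:
N / N_sat = 1215 / 1284 = 0.946262
1 - N/N_sat = 0.053738
ln(1 - N/N_sat) = -2.923635
t = -ln(1 - N/N_sat) / k = -(-2.923635) / 0.159 = 18.39 days

18.39


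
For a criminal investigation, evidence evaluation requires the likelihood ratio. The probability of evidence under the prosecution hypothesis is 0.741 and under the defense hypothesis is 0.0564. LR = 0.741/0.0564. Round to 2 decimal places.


Likelihood ratio calculation:
LR = P(E|Hp) / P(E|Hd)
LR = 0.741 / 0.0564
LR = 13.14

13.14


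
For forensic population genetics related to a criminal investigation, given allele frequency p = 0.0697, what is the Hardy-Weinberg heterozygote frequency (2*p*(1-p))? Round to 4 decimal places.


Hardy-Weinberg heterozygote frequency:
q = 1 - p = 1 - 0.0697 = 0.9303
2pq = 2 * 0.0697 * 0.9303 = 0.1297

0.1297


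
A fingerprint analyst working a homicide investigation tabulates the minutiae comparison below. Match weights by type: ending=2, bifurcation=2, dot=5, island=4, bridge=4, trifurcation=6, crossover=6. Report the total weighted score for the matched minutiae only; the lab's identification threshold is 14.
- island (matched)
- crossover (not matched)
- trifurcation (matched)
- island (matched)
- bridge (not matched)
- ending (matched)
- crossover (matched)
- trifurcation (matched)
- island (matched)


Weighted minutiae match score:
  island: matched, +4 (running total 4)
  crossover: not matched, +0
  trifurcation: matched, +6 (running total 10)
  island: matched, +4 (running total 14)
  bridge: not matched, +0
  ending: matched, +2 (running total 16)
  crossover: matched, +6 (running total 22)
  trifurcation: matched, +6 (running total 28)
  island: matched, +4 (running total 32)
Total score = 32
Threshold = 14; verdict = identification

32


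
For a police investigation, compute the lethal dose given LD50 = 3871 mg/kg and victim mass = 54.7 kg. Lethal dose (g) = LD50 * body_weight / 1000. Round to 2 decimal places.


Lethal dose calculation:
Lethal dose = LD50 * body_weight / 1000
= 3871 * 54.7 / 1000
= 211743.7 / 1000
= 211.74 g

211.74


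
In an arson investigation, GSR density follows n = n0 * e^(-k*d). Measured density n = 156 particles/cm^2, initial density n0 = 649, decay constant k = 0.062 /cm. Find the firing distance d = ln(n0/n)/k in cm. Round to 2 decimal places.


GSR distance calculation:
n0/n = 649 / 156 = 4.160256
ln(n0/n) = 1.425577
d = 1.425577 / 0.062 = 22.99 cm

22.99


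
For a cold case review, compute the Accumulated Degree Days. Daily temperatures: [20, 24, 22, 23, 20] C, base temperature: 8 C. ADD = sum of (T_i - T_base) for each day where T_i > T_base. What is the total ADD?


Computing ADD day by day:
Day 1: max(0, 20 - 8) = 12
Day 2: max(0, 24 - 8) = 16
Day 3: max(0, 22 - 8) = 14
Day 4: max(0, 23 - 8) = 15
Day 5: max(0, 20 - 8) = 12
Total ADD = 69

69


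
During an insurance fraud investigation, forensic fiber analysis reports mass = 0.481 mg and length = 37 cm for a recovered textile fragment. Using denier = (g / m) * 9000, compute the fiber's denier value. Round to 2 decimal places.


Denier calculation:
Mass in grams = 0.481 mg / 1000 = 0.000481 g
Length in meters = 37 cm / 100 = 0.37 m
Linear density = mass / length = 0.000481 / 0.37 = 0.0013 g/m
Denier = (g/m) * 9000 = 0.0013 * 9000 = 11.70

11.70


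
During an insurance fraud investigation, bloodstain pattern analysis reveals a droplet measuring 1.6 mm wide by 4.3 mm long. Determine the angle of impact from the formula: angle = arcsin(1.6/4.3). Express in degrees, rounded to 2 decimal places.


Blood spatter impact angle calculation:
width / length = 1.6 / 4.3 = 0.372093
angle = arcsin(0.372093)
angle = 21.84 degrees

21.84


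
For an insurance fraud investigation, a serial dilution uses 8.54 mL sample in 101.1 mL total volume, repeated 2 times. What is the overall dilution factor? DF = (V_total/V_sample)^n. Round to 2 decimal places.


Dilution factor calculation:
Single dilution = V_total / V_sample = 101.1 / 8.54 ≈ 11.838407
Number of dilutions = 2
Total DF = (101.1 / 8.54)^2 (full precision, rounded at the end) = 140.15

140.15


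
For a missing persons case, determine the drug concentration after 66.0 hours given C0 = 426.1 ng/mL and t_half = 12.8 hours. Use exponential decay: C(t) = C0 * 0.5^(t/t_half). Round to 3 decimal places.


Drug concentration decay:
Number of half-lives = t / t_half = 66.0 / 12.8 = 5.15625
Decay factor = 0.5^5.15625 = 0.02804233
C(t) = 426.1 * 0.02804233 = 11.949 ng/mL

11.949


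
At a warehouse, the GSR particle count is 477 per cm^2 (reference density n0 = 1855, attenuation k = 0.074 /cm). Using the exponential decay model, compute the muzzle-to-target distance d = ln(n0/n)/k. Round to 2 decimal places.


GSR distance calculation:
n0/n = 1855 / 477 = 3.888889
ln(n0/n) = 1.358124
d = 1.358124 / 0.074 = 18.35 cm

18.35


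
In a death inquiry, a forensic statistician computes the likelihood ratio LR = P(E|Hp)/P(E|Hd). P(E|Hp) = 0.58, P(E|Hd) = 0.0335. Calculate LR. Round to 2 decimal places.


Likelihood ratio calculation:
LR = P(E|Hp) / P(E|Hd)
LR = 0.58 / 0.0335
LR = 17.31

17.31


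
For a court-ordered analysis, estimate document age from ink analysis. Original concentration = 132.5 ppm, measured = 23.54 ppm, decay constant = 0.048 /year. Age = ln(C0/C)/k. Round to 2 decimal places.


Document age estimation:
C0/C = 132.5 / 23.54 = 5.628717
ln(C0/C) = 1.727882
t = 1.727882 / 0.048 = 36.00 years

36.00


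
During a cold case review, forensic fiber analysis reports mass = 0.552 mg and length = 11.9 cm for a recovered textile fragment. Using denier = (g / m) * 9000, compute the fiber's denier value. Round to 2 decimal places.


Denier calculation:
Mass in grams = 0.552 mg / 1000 = 0.000552 g
Length in meters = 11.9 cm / 100 = 0.119 m
Linear density = mass / length = 0.000552 / 0.119 = 0.00463866 g/m
Denier = (g/m) * 9000 = 0.00463866 * 9000 = 41.75

41.75


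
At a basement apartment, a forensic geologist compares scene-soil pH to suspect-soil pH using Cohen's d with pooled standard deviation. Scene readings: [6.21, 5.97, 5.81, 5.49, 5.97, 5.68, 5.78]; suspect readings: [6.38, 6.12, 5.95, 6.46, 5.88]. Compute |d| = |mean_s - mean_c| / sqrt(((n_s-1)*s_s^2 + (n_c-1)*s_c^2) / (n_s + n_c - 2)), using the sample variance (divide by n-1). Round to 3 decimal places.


Pooled-variance Cohen's d for soil pH comparison:
Scene mean = 40.91 / 7 = 5.844286
Suspect mean = 30.79 / 5 = 6.158
Scene sample variance s_s^2 = 0.053862
Suspect sample variance s_c^2 = 0.06562
Pooled variance = ((n_s-1)*s_s^2 + (n_c-1)*s_c^2) / (n_s + n_c - 2) = 0.058565
Pooled SD = sqrt(0.058565) = 0.242002
Mean difference = -0.313714
|d| = |-0.313714| / 0.242002 = 1.296

1.296
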